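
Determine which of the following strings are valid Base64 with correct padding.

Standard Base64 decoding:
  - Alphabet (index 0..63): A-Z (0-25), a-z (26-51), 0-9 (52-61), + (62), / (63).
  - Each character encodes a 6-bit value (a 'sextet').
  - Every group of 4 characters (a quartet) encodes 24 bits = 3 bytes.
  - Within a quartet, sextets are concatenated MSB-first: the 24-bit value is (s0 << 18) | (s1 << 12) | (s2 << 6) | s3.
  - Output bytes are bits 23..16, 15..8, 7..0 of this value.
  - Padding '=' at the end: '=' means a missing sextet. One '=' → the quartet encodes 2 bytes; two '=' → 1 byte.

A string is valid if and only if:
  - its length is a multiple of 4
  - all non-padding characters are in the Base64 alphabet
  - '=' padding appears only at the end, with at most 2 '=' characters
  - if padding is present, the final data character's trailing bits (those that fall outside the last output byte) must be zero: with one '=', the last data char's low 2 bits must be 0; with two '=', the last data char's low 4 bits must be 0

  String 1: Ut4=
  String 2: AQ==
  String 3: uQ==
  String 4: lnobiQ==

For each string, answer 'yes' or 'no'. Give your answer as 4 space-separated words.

Answer: yes yes yes yes

Derivation:
String 1: 'Ut4=' → valid
String 2: 'AQ==' → valid
String 3: 'uQ==' → valid
String 4: 'lnobiQ==' → valid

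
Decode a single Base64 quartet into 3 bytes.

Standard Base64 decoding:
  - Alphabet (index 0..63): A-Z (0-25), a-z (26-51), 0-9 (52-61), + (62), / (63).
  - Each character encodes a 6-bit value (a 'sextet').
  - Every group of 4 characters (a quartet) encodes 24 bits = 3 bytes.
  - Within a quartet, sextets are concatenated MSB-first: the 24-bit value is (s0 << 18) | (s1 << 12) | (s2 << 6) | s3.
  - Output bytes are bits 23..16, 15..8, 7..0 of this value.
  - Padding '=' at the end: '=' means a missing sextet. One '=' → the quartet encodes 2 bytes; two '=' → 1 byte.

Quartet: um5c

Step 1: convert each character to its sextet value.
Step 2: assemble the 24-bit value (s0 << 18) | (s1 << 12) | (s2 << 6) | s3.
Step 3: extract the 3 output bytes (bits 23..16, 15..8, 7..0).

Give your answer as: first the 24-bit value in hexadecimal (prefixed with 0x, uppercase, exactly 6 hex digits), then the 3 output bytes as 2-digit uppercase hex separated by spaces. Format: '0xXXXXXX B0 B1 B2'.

Sextets: u=46, m=38, 5=57, c=28
24-bit: (46<<18) | (38<<12) | (57<<6) | 28
      = 0xB80000 | 0x026000 | 0x000E40 | 0x00001C
      = 0xBA6E5C
Bytes: (v>>16)&0xFF=BA, (v>>8)&0xFF=6E, v&0xFF=5C

Answer: 0xBA6E5C BA 6E 5C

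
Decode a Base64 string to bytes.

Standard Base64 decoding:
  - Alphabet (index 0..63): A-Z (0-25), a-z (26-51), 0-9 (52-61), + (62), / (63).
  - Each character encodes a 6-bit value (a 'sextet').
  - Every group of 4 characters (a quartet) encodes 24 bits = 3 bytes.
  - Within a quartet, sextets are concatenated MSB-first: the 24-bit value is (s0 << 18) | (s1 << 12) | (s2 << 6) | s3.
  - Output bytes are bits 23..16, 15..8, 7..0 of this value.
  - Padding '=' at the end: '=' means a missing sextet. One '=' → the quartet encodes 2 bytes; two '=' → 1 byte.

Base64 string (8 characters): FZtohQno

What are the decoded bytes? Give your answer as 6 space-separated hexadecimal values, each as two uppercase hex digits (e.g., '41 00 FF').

After char 0 ('F'=5): chars_in_quartet=1 acc=0x5 bytes_emitted=0
After char 1 ('Z'=25): chars_in_quartet=2 acc=0x159 bytes_emitted=0
After char 2 ('t'=45): chars_in_quartet=3 acc=0x566D bytes_emitted=0
After char 3 ('o'=40): chars_in_quartet=4 acc=0x159B68 -> emit 15 9B 68, reset; bytes_emitted=3
After char 4 ('h'=33): chars_in_quartet=1 acc=0x21 bytes_emitted=3
After char 5 ('Q'=16): chars_in_quartet=2 acc=0x850 bytes_emitted=3
After char 6 ('n'=39): chars_in_quartet=3 acc=0x21427 bytes_emitted=3
After char 7 ('o'=40): chars_in_quartet=4 acc=0x8509E8 -> emit 85 09 E8, reset; bytes_emitted=6

Answer: 15 9B 68 85 09 E8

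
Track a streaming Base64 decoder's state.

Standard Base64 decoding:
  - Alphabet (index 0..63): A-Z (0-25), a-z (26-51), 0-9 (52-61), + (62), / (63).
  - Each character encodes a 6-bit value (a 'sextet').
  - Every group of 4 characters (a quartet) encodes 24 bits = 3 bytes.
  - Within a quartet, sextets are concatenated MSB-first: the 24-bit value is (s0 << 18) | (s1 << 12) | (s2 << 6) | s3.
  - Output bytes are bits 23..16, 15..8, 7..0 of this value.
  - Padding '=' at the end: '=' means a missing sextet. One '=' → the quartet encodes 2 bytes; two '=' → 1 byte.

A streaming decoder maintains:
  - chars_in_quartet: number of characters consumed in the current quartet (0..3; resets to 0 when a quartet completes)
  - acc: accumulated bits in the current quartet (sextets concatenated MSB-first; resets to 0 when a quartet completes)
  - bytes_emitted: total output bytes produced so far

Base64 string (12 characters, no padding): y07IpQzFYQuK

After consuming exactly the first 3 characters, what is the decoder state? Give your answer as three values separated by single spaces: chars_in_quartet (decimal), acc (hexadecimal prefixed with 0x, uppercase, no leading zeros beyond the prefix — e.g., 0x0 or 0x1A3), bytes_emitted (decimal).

After char 0 ('y'=50): chars_in_quartet=1 acc=0x32 bytes_emitted=0
After char 1 ('0'=52): chars_in_quartet=2 acc=0xCB4 bytes_emitted=0
After char 2 ('7'=59): chars_in_quartet=3 acc=0x32D3B bytes_emitted=0

Answer: 3 0x32D3B 0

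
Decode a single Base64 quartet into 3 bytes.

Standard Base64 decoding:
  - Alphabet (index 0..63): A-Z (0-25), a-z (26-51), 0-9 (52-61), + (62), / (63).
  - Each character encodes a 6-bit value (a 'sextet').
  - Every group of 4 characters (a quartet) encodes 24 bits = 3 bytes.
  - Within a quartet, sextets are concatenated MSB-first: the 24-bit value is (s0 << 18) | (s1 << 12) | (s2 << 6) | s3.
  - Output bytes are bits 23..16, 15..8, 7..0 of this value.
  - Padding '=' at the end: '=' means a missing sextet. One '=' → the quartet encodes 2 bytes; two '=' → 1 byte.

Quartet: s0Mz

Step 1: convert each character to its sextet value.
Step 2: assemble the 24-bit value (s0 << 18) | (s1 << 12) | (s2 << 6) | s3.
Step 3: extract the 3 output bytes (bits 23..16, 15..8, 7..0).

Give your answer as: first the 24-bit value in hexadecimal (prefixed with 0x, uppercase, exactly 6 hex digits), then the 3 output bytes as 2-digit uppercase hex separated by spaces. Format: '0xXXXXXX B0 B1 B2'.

Sextets: s=44, 0=52, M=12, z=51
24-bit: (44<<18) | (52<<12) | (12<<6) | 51
      = 0xB00000 | 0x034000 | 0x000300 | 0x000033
      = 0xB34333
Bytes: (v>>16)&0xFF=B3, (v>>8)&0xFF=43, v&0xFF=33

Answer: 0xB34333 B3 43 33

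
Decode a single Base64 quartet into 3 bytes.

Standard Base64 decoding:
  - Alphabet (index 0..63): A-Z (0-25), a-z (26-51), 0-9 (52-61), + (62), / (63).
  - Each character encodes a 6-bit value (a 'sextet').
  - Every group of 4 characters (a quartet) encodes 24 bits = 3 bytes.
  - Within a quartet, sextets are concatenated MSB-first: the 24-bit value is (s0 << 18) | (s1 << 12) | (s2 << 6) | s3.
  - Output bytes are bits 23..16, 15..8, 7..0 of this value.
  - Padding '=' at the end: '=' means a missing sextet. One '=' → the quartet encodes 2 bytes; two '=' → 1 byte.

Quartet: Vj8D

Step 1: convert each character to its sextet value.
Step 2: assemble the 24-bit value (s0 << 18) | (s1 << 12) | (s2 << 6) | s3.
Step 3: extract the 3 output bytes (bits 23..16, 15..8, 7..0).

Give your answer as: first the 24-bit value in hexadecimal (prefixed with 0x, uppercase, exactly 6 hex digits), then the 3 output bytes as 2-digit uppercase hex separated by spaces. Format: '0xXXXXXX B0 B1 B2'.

Sextets: V=21, j=35, 8=60, D=3
24-bit: (21<<18) | (35<<12) | (60<<6) | 3
      = 0x540000 | 0x023000 | 0x000F00 | 0x000003
      = 0x563F03
Bytes: (v>>16)&0xFF=56, (v>>8)&0xFF=3F, v&0xFF=03

Answer: 0x563F03 56 3F 03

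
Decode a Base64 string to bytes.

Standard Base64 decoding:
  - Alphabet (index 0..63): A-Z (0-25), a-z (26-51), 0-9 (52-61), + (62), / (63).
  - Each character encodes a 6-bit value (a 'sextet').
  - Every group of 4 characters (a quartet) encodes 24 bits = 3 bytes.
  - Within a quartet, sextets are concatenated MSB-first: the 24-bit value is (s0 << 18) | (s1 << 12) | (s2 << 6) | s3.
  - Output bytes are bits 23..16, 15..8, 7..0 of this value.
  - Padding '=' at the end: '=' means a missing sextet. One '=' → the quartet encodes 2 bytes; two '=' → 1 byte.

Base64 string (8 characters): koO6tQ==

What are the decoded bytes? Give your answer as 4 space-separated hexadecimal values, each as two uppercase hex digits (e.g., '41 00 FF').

After char 0 ('k'=36): chars_in_quartet=1 acc=0x24 bytes_emitted=0
After char 1 ('o'=40): chars_in_quartet=2 acc=0x928 bytes_emitted=0
After char 2 ('O'=14): chars_in_quartet=3 acc=0x24A0E bytes_emitted=0
After char 3 ('6'=58): chars_in_quartet=4 acc=0x9283BA -> emit 92 83 BA, reset; bytes_emitted=3
After char 4 ('t'=45): chars_in_quartet=1 acc=0x2D bytes_emitted=3
After char 5 ('Q'=16): chars_in_quartet=2 acc=0xB50 bytes_emitted=3
Padding '==': partial quartet acc=0xB50 -> emit B5; bytes_emitted=4

Answer: 92 83 BA B5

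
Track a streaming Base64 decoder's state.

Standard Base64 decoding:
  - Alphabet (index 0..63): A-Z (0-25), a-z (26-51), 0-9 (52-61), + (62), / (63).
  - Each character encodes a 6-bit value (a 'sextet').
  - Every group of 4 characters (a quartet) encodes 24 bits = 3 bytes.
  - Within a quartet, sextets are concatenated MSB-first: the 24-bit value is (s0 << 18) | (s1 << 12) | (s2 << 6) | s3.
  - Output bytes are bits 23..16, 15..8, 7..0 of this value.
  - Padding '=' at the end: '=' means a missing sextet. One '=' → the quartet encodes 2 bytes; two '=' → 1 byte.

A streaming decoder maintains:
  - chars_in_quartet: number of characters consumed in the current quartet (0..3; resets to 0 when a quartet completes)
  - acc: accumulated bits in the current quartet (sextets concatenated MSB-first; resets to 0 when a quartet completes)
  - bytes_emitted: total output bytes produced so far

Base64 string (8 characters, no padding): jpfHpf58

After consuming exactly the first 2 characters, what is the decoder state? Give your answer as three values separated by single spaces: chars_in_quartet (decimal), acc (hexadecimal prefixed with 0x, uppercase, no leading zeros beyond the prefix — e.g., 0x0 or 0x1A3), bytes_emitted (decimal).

After char 0 ('j'=35): chars_in_quartet=1 acc=0x23 bytes_emitted=0
After char 1 ('p'=41): chars_in_quartet=2 acc=0x8E9 bytes_emitted=0

Answer: 2 0x8E9 0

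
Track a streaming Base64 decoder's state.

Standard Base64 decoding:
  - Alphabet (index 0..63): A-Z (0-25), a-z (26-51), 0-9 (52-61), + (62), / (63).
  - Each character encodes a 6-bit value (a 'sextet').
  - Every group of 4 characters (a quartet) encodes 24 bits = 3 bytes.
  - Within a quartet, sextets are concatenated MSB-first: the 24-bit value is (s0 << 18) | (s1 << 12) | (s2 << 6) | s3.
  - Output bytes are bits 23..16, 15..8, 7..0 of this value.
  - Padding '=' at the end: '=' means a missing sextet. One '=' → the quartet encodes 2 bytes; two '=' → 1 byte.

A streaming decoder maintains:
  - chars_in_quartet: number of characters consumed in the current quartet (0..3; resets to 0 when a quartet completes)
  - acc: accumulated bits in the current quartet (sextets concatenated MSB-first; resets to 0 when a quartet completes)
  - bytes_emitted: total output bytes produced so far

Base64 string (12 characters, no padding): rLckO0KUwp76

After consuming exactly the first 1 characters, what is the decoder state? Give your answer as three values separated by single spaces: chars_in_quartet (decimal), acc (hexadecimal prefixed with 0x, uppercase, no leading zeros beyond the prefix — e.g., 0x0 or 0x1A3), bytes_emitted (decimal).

After char 0 ('r'=43): chars_in_quartet=1 acc=0x2B bytes_emitted=0

Answer: 1 0x2B 0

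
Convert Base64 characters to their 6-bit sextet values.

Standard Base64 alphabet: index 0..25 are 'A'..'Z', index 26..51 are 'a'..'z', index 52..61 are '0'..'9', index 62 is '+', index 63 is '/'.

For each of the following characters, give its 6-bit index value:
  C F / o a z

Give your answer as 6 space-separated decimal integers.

'C': A..Z range, ord('C') − ord('A') = 2
'F': A..Z range, ord('F') − ord('A') = 5
'/': index 63
'o': a..z range, 26 + ord('o') − ord('a') = 40
'a': a..z range, 26 + ord('a') − ord('a') = 26
'z': a..z range, 26 + ord('z') − ord('a') = 51

Answer: 2 5 63 40 26 51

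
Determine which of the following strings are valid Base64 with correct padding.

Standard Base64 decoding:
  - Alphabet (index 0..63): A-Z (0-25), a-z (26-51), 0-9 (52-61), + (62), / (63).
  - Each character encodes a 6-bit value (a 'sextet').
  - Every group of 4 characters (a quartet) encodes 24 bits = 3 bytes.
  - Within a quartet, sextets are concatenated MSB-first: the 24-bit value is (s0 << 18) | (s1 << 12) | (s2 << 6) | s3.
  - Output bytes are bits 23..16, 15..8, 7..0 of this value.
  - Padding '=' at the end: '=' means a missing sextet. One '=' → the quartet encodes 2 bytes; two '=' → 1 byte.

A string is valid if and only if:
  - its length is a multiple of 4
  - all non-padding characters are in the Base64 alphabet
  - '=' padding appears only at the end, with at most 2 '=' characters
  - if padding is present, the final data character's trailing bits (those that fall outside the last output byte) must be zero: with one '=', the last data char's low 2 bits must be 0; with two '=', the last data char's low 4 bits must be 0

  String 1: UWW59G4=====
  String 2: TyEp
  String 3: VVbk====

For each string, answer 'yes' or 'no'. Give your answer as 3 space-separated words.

Answer: no yes no

Derivation:
String 1: 'UWW59G4=====' → invalid (5 pad chars (max 2))
String 2: 'TyEp' → valid
String 3: 'VVbk====' → invalid (4 pad chars (max 2))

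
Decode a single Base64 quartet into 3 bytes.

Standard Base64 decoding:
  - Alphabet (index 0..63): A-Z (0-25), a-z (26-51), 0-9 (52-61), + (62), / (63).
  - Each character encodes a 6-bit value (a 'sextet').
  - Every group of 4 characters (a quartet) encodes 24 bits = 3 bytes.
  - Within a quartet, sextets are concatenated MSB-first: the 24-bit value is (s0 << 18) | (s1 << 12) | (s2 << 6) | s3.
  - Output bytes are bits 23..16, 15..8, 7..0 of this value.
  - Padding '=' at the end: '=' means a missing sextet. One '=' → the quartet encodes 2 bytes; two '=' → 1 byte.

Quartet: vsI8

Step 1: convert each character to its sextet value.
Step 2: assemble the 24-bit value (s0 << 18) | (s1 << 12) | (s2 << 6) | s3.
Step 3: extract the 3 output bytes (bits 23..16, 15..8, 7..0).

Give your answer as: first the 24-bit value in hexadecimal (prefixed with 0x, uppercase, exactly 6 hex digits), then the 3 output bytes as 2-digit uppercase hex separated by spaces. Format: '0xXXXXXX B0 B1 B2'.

Sextets: v=47, s=44, I=8, 8=60
24-bit: (47<<18) | (44<<12) | (8<<6) | 60
      = 0xBC0000 | 0x02C000 | 0x000200 | 0x00003C
      = 0xBEC23C
Bytes: (v>>16)&0xFF=BE, (v>>8)&0xFF=C2, v&0xFF=3C

Answer: 0xBEC23C BE C2 3C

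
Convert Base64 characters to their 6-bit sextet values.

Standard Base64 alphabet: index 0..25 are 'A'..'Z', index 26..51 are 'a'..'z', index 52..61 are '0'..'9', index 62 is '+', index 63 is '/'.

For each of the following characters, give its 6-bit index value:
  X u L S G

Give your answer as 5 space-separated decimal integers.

'X': A..Z range, ord('X') − ord('A') = 23
'u': a..z range, 26 + ord('u') − ord('a') = 46
'L': A..Z range, ord('L') − ord('A') = 11
'S': A..Z range, ord('S') − ord('A') = 18
'G': A..Z range, ord('G') − ord('A') = 6

Answer: 23 46 11 18 6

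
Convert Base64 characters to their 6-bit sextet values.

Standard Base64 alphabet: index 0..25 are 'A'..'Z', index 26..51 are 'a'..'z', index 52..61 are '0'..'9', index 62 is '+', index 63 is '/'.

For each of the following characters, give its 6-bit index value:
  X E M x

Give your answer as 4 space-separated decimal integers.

'X': A..Z range, ord('X') − ord('A') = 23
'E': A..Z range, ord('E') − ord('A') = 4
'M': A..Z range, ord('M') − ord('A') = 12
'x': a..z range, 26 + ord('x') − ord('a') = 49

Answer: 23 4 12 49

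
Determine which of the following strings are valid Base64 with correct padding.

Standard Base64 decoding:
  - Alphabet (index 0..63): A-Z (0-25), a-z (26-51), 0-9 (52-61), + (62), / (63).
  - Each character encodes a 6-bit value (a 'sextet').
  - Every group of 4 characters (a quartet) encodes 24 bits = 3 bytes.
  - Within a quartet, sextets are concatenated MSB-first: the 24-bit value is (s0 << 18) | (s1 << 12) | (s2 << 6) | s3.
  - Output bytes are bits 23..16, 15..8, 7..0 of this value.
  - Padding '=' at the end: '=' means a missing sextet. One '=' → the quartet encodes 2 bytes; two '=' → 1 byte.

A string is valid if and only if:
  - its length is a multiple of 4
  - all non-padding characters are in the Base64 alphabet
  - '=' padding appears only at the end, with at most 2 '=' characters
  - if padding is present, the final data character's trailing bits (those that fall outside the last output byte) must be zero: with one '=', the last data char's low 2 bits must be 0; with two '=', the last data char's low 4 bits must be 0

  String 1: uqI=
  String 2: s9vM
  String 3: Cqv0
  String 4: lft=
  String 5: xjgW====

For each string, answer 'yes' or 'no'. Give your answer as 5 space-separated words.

Answer: yes yes yes no no

Derivation:
String 1: 'uqI=' → valid
String 2: 's9vM' → valid
String 3: 'Cqv0' → valid
String 4: 'lft=' → invalid (bad trailing bits)
String 5: 'xjgW====' → invalid (4 pad chars (max 2))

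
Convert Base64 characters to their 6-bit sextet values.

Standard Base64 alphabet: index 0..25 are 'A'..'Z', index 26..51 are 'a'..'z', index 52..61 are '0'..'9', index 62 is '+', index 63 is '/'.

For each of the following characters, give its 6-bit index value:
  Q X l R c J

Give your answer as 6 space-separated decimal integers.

Answer: 16 23 37 17 28 9

Derivation:
'Q': A..Z range, ord('Q') − ord('A') = 16
'X': A..Z range, ord('X') − ord('A') = 23
'l': a..z range, 26 + ord('l') − ord('a') = 37
'R': A..Z range, ord('R') − ord('A') = 17
'c': a..z range, 26 + ord('c') − ord('a') = 28
'J': A..Z range, ord('J') − ord('A') = 9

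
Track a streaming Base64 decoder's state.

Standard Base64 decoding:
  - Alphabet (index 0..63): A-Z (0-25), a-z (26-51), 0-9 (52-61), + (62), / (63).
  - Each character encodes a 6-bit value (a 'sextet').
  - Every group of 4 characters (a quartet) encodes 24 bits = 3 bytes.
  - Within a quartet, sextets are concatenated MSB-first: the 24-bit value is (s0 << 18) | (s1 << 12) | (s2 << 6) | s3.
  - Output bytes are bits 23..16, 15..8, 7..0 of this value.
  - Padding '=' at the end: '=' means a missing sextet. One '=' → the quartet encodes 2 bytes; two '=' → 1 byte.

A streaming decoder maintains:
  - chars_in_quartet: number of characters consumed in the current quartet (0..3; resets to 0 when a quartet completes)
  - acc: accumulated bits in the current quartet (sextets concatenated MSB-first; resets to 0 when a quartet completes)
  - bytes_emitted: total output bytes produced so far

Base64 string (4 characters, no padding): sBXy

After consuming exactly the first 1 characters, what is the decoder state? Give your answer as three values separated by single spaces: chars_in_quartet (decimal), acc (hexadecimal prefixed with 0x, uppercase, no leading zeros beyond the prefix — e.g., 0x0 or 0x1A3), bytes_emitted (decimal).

After char 0 ('s'=44): chars_in_quartet=1 acc=0x2C bytes_emitted=0

Answer: 1 0x2C 0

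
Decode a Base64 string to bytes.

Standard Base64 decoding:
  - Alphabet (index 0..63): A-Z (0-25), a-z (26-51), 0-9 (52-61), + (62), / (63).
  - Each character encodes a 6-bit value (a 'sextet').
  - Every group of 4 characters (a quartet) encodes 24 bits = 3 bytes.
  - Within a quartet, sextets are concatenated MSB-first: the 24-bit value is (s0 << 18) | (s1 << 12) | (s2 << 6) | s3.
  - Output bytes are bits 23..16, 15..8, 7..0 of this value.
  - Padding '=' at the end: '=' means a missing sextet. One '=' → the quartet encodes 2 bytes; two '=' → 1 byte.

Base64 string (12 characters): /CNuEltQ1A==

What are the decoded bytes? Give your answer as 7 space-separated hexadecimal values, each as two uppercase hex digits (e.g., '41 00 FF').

After char 0 ('/'=63): chars_in_quartet=1 acc=0x3F bytes_emitted=0
After char 1 ('C'=2): chars_in_quartet=2 acc=0xFC2 bytes_emitted=0
After char 2 ('N'=13): chars_in_quartet=3 acc=0x3F08D bytes_emitted=0
After char 3 ('u'=46): chars_in_quartet=4 acc=0xFC236E -> emit FC 23 6E, reset; bytes_emitted=3
After char 4 ('E'=4): chars_in_quartet=1 acc=0x4 bytes_emitted=3
After char 5 ('l'=37): chars_in_quartet=2 acc=0x125 bytes_emitted=3
After char 6 ('t'=45): chars_in_quartet=3 acc=0x496D bytes_emitted=3
After char 7 ('Q'=16): chars_in_quartet=4 acc=0x125B50 -> emit 12 5B 50, reset; bytes_emitted=6
After char 8 ('1'=53): chars_in_quartet=1 acc=0x35 bytes_emitted=6
After char 9 ('A'=0): chars_in_quartet=2 acc=0xD40 bytes_emitted=6
Padding '==': partial quartet acc=0xD40 -> emit D4; bytes_emitted=7

Answer: FC 23 6E 12 5B 50 D4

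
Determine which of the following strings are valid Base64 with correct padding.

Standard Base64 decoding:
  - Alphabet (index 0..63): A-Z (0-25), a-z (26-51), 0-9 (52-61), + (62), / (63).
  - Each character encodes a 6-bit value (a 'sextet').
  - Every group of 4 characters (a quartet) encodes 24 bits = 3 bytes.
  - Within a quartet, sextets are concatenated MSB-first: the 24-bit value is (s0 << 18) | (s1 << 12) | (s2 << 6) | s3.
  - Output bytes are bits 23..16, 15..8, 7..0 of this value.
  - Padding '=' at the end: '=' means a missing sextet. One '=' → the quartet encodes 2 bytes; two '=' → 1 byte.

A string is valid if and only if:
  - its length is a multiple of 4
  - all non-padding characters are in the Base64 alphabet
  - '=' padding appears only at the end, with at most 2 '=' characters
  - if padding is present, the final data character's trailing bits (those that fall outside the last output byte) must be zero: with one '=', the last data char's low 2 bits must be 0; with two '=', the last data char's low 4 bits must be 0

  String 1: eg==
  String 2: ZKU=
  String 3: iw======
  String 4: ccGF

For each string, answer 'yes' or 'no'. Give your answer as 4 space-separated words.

String 1: 'eg==' → valid
String 2: 'ZKU=' → valid
String 3: 'iw======' → invalid (6 pad chars (max 2))
String 4: 'ccGF' → valid

Answer: yes yes no yes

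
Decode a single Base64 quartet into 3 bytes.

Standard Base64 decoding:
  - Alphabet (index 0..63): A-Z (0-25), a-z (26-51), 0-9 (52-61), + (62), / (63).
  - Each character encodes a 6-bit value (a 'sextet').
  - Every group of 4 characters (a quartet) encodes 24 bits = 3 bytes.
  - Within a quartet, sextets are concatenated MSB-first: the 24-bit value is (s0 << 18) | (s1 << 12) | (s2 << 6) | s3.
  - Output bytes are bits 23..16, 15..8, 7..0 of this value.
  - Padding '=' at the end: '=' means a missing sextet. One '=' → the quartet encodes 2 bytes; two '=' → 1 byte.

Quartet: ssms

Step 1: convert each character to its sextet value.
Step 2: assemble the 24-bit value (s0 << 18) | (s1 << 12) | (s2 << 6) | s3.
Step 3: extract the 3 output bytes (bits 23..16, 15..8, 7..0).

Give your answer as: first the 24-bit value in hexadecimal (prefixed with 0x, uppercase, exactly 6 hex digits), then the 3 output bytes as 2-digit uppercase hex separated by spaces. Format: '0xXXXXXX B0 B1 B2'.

Sextets: s=44, s=44, m=38, s=44
24-bit: (44<<18) | (44<<12) | (38<<6) | 44
      = 0xB00000 | 0x02C000 | 0x000980 | 0x00002C
      = 0xB2C9AC
Bytes: (v>>16)&0xFF=B2, (v>>8)&0xFF=C9, v&0xFF=AC

Answer: 0xB2C9AC B2 C9 AC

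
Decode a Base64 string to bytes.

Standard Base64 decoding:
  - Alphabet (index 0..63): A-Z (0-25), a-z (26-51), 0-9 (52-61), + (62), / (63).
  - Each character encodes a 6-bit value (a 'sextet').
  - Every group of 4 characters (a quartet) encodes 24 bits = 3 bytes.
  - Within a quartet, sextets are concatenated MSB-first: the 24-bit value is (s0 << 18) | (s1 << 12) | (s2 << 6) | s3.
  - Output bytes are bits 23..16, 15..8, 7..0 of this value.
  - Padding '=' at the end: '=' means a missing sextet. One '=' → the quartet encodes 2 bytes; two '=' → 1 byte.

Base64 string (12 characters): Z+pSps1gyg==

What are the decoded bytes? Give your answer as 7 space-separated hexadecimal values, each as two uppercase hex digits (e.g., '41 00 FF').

Answer: 67 EA 52 A6 CD 60 CA

Derivation:
After char 0 ('Z'=25): chars_in_quartet=1 acc=0x19 bytes_emitted=0
After char 1 ('+'=62): chars_in_quartet=2 acc=0x67E bytes_emitted=0
After char 2 ('p'=41): chars_in_quartet=3 acc=0x19FA9 bytes_emitted=0
After char 3 ('S'=18): chars_in_quartet=4 acc=0x67EA52 -> emit 67 EA 52, reset; bytes_emitted=3
After char 4 ('p'=41): chars_in_quartet=1 acc=0x29 bytes_emitted=3
After char 5 ('s'=44): chars_in_quartet=2 acc=0xA6C bytes_emitted=3
After char 6 ('1'=53): chars_in_quartet=3 acc=0x29B35 bytes_emitted=3
After char 7 ('g'=32): chars_in_quartet=4 acc=0xA6CD60 -> emit A6 CD 60, reset; bytes_emitted=6
After char 8 ('y'=50): chars_in_quartet=1 acc=0x32 bytes_emitted=6
After char 9 ('g'=32): chars_in_quartet=2 acc=0xCA0 bytes_emitted=6
Padding '==': partial quartet acc=0xCA0 -> emit CA; bytes_emitted=7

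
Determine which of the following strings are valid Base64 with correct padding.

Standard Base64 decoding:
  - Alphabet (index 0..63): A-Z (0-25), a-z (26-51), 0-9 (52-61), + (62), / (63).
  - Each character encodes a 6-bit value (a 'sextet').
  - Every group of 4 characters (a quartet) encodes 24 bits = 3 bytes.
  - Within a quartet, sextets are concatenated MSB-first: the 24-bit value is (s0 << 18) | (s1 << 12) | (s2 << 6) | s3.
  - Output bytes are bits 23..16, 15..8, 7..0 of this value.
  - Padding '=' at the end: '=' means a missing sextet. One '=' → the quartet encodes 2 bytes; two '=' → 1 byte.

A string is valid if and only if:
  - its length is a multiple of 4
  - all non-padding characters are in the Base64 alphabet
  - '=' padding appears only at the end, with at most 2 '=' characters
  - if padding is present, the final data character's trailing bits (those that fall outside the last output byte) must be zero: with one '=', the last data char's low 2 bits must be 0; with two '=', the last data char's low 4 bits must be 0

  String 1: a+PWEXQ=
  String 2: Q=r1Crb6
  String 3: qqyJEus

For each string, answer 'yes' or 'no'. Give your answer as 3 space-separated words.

String 1: 'a+PWEXQ=' → valid
String 2: 'Q=r1Crb6' → invalid (bad char(s): ['=']; '=' in middle)
String 3: 'qqyJEus' → invalid (len=7 not mult of 4)

Answer: yes no no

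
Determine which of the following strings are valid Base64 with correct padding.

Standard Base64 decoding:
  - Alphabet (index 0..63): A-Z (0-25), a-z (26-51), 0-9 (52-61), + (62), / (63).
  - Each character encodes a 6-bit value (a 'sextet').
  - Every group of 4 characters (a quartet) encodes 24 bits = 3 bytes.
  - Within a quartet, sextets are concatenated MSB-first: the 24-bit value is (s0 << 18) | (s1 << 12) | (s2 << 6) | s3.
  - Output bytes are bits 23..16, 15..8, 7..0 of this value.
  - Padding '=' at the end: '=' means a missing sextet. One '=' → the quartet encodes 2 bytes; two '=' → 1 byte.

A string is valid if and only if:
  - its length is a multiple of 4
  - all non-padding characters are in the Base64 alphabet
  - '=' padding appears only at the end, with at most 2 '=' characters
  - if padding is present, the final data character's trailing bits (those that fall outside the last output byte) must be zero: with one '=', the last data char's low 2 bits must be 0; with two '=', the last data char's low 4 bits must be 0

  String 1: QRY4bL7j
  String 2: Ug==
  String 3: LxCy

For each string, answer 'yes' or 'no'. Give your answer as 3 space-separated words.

String 1: 'QRY4bL7j' → valid
String 2: 'Ug==' → valid
String 3: 'LxCy' → valid

Answer: yes yes yes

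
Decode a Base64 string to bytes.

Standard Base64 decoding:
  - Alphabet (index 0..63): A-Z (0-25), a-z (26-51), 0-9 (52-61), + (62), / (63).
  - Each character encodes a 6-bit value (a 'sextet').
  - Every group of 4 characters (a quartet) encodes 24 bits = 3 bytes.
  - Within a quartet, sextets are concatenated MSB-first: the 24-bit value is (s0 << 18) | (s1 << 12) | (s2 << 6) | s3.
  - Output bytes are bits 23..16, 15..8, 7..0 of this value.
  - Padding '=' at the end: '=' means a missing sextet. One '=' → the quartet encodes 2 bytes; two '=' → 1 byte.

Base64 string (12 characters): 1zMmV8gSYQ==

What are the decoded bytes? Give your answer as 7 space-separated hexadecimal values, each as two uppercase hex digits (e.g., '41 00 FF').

Answer: D7 33 26 57 C8 12 61

Derivation:
After char 0 ('1'=53): chars_in_quartet=1 acc=0x35 bytes_emitted=0
After char 1 ('z'=51): chars_in_quartet=2 acc=0xD73 bytes_emitted=0
After char 2 ('M'=12): chars_in_quartet=3 acc=0x35CCC bytes_emitted=0
After char 3 ('m'=38): chars_in_quartet=4 acc=0xD73326 -> emit D7 33 26, reset; bytes_emitted=3
After char 4 ('V'=21): chars_in_quartet=1 acc=0x15 bytes_emitted=3
After char 5 ('8'=60): chars_in_quartet=2 acc=0x57C bytes_emitted=3
After char 6 ('g'=32): chars_in_quartet=3 acc=0x15F20 bytes_emitted=3
After char 7 ('S'=18): chars_in_quartet=4 acc=0x57C812 -> emit 57 C8 12, reset; bytes_emitted=6
After char 8 ('Y'=24): chars_in_quartet=1 acc=0x18 bytes_emitted=6
After char 9 ('Q'=16): chars_in_quartet=2 acc=0x610 bytes_emitted=6
Padding '==': partial quartet acc=0x610 -> emit 61; bytes_emitted=7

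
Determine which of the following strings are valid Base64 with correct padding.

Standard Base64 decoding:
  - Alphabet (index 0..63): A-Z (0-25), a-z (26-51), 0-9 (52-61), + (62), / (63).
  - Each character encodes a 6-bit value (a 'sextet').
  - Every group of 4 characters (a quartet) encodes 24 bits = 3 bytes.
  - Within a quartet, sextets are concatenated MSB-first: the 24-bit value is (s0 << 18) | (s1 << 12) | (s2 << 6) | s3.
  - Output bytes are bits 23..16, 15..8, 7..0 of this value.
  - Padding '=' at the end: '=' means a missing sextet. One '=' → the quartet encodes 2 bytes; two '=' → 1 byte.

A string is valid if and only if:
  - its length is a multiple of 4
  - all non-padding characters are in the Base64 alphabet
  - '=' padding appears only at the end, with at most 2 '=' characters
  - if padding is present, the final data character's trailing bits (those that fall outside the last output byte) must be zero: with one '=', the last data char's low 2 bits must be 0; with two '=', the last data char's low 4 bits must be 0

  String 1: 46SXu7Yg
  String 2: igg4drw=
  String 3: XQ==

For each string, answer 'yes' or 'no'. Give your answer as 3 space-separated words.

Answer: yes yes yes

Derivation:
String 1: '46SXu7Yg' → valid
String 2: 'igg4drw=' → valid
String 3: 'XQ==' → valid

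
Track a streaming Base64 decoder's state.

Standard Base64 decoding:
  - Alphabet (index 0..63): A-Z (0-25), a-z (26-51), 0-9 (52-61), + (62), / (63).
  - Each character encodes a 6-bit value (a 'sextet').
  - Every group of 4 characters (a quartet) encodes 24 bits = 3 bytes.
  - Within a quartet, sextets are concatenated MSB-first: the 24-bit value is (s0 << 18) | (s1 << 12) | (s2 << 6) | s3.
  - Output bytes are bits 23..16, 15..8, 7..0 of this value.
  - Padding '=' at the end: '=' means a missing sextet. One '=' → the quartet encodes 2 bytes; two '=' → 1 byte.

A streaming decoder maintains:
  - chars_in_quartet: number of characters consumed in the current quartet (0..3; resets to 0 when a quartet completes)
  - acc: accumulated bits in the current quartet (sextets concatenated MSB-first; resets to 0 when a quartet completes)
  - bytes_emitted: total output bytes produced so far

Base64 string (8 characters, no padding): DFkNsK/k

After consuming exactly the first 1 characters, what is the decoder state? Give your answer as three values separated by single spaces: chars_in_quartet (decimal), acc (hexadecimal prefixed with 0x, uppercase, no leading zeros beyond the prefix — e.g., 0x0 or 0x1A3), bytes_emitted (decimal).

Answer: 1 0x3 0

Derivation:
After char 0 ('D'=3): chars_in_quartet=1 acc=0x3 bytes_emitted=0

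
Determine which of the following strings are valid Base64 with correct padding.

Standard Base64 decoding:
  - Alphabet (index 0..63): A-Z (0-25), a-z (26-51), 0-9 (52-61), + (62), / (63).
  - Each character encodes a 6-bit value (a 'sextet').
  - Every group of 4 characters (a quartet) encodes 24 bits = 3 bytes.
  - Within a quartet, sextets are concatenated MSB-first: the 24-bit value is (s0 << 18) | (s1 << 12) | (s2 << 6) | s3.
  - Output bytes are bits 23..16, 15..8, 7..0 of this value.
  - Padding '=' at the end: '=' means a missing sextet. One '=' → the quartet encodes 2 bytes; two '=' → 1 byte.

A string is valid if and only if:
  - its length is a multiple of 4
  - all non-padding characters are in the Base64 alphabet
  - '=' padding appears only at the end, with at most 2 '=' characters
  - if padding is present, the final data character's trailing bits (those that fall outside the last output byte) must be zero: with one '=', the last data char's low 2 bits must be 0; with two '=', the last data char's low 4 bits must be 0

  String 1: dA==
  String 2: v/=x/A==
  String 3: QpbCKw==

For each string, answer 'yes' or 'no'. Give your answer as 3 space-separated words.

String 1: 'dA==' → valid
String 2: 'v/=x/A==' → invalid (bad char(s): ['=']; '=' in middle)
String 3: 'QpbCKw==' → valid

Answer: yes no yes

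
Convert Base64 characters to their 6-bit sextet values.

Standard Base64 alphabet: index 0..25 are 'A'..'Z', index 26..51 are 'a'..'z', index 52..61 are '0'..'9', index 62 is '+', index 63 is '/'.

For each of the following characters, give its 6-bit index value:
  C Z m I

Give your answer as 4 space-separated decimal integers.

Answer: 2 25 38 8

Derivation:
'C': A..Z range, ord('C') − ord('A') = 2
'Z': A..Z range, ord('Z') − ord('A') = 25
'm': a..z range, 26 + ord('m') − ord('a') = 38
'I': A..Z range, ord('I') − ord('A') = 8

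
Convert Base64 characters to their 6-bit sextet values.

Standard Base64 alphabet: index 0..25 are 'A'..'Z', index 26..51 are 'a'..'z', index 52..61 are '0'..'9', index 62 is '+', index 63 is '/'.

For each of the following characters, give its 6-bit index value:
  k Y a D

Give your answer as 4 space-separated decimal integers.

'k': a..z range, 26 + ord('k') − ord('a') = 36
'Y': A..Z range, ord('Y') − ord('A') = 24
'a': a..z range, 26 + ord('a') − ord('a') = 26
'D': A..Z range, ord('D') − ord('A') = 3

Answer: 36 24 26 3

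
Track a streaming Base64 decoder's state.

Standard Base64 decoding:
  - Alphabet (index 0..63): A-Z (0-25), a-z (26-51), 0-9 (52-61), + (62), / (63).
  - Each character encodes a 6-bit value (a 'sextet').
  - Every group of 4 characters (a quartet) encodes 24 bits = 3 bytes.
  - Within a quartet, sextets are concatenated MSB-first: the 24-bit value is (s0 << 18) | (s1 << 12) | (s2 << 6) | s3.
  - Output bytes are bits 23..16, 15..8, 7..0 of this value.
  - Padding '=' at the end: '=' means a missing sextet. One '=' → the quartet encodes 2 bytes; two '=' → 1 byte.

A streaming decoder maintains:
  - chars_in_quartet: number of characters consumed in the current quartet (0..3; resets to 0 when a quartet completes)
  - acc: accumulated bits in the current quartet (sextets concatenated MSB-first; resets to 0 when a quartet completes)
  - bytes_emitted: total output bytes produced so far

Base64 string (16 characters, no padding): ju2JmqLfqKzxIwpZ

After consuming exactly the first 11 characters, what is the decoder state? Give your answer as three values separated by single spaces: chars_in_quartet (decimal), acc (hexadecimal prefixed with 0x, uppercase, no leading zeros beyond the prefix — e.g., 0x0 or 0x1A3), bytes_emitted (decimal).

Answer: 3 0x2A2B3 6

Derivation:
After char 0 ('j'=35): chars_in_quartet=1 acc=0x23 bytes_emitted=0
After char 1 ('u'=46): chars_in_quartet=2 acc=0x8EE bytes_emitted=0
After char 2 ('2'=54): chars_in_quartet=3 acc=0x23BB6 bytes_emitted=0
After char 3 ('J'=9): chars_in_quartet=4 acc=0x8EED89 -> emit 8E ED 89, reset; bytes_emitted=3
After char 4 ('m'=38): chars_in_quartet=1 acc=0x26 bytes_emitted=3
After char 5 ('q'=42): chars_in_quartet=2 acc=0x9AA bytes_emitted=3
After char 6 ('L'=11): chars_in_quartet=3 acc=0x26A8B bytes_emitted=3
After char 7 ('f'=31): chars_in_quartet=4 acc=0x9AA2DF -> emit 9A A2 DF, reset; bytes_emitted=6
After char 8 ('q'=42): chars_in_quartet=1 acc=0x2A bytes_emitted=6
After char 9 ('K'=10): chars_in_quartet=2 acc=0xA8A bytes_emitted=6
After char 10 ('z'=51): chars_in_quartet=3 acc=0x2A2B3 bytes_emitted=6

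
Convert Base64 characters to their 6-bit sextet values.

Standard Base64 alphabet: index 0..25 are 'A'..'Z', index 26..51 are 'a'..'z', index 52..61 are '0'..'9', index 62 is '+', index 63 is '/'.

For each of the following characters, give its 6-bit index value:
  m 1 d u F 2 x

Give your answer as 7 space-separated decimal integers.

'm': a..z range, 26 + ord('m') − ord('a') = 38
'1': 0..9 range, 52 + ord('1') − ord('0') = 53
'd': a..z range, 26 + ord('d') − ord('a') = 29
'u': a..z range, 26 + ord('u') − ord('a') = 46
'F': A..Z range, ord('F') − ord('A') = 5
'2': 0..9 range, 52 + ord('2') − ord('0') = 54
'x': a..z range, 26 + ord('x') − ord('a') = 49

Answer: 38 53 29 46 5 54 49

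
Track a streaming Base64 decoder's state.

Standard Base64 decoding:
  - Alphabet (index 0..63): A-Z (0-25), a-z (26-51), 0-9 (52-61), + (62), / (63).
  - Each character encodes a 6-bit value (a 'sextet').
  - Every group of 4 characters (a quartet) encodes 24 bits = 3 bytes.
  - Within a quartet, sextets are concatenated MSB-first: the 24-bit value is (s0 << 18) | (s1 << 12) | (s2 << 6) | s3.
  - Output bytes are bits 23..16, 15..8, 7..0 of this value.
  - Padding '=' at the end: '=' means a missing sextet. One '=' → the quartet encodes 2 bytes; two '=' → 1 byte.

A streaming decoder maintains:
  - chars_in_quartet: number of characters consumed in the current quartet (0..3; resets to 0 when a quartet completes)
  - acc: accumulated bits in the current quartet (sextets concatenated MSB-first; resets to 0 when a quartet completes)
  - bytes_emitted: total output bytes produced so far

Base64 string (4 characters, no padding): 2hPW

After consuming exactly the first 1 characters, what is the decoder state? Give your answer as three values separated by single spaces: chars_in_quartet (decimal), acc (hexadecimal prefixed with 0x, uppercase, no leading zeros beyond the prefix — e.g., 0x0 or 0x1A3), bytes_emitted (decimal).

After char 0 ('2'=54): chars_in_quartet=1 acc=0x36 bytes_emitted=0

Answer: 1 0x36 0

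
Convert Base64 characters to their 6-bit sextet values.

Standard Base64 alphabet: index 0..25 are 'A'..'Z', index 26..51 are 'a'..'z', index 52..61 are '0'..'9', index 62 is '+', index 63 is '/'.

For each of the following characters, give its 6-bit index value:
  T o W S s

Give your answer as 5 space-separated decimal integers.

Answer: 19 40 22 18 44

Derivation:
'T': A..Z range, ord('T') − ord('A') = 19
'o': a..z range, 26 + ord('o') − ord('a') = 40
'W': A..Z range, ord('W') − ord('A') = 22
'S': A..Z range, ord('S') − ord('A') = 18
's': a..z range, 26 + ord('s') − ord('a') = 44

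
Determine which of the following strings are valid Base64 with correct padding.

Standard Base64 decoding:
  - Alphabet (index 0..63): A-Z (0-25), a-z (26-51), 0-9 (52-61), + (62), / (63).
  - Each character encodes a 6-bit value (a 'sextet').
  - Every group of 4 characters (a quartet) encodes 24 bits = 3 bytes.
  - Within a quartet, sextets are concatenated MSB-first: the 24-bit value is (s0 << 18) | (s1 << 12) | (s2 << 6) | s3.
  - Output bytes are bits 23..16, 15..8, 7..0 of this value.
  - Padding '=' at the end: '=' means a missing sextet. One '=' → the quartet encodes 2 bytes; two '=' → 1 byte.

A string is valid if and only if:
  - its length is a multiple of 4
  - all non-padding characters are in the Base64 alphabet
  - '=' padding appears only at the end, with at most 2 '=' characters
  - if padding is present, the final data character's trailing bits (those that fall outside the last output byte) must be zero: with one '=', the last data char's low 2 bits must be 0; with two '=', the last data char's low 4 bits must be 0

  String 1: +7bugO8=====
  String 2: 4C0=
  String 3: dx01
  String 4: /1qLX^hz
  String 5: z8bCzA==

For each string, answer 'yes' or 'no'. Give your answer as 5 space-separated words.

String 1: '+7bugO8=====' → invalid (5 pad chars (max 2))
String 2: '4C0=' → valid
String 3: 'dx01' → valid
String 4: '/1qLX^hz' → invalid (bad char(s): ['^'])
String 5: 'z8bCzA==' → valid

Answer: no yes yes no yes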